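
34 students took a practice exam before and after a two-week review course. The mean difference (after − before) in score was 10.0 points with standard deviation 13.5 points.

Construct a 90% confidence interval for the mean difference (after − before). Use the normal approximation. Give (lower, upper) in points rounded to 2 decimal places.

This is a matched-pairs design, so SE = s_d/√n = 13.5/√34 = 2.3152.
Margin = 1.645 × 2.3152 = 3.8085; the interval is 10.0 ± 3.8085 = (6.19, 13.81).

(6.19, 13.81)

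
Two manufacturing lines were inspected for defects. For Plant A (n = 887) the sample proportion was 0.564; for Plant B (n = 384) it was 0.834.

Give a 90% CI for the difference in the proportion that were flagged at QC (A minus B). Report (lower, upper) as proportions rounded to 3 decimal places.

(-0.312, -0.228)

SE₁ = √(p̂₁(1−p̂₁)/n₁) = √(0.5640·0.4360/887) = 0.01665; SE₂ = √(0.8340·0.1660/384) = 0.01899.
Independent samples: SE of the difference = √(SE₁² + SE₂²) = √(0.0002772225 + 0.0003606201) = 0.02526.
z* for 90% confidence is 1.645, so the margin of error is 1.645 × 0.02526 = 0.04155.
Point estimate p̂₁ − p̂₂ = 0.5640 − 0.8340 = -0.2700.
-0.2700 ± 0.04155 → (-0.312, -0.228).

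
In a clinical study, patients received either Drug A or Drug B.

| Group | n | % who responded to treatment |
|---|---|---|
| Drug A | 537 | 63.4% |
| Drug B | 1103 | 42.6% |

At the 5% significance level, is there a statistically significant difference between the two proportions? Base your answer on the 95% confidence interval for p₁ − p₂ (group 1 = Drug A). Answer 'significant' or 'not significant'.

SE₁ = √(p̂₁(1−p̂₁)/n₁) = √(0.6340·0.3660/537) = 0.02079; SE₂ = √(0.4260·0.5740/1103) = 0.01489.
Independent samples: SE of the difference = √(SE₁² + SE₂²) = √(0.0004322241 + 0.0002217121) = 0.02557.
z* for 95% confidence is 1.960, so the margin of error is 1.960 × 0.02557 = 0.05012.
Point estimate p̂₁ − p̂₂ = 0.6340 − 0.4260 = 0.2080.
0.2080 ± 0.05012 → (0.15788, 0.25812).
The interval (0.15788, 0.25812) does not contain 0, so the difference is significant.

significant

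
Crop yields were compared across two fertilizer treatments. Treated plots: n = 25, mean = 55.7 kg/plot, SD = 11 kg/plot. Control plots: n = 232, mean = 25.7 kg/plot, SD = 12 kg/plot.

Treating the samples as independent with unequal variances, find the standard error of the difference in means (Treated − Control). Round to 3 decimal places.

2.337

SE₁ = s₁/√n₁ = 11/√25 = 2.2000; SE₂ = 12/√232 = 0.7878.
Independent samples, unequal variances: SE_diff = √(SE₁² + SE₂²) = √(4.84 + 0.62062884) = 2.3368.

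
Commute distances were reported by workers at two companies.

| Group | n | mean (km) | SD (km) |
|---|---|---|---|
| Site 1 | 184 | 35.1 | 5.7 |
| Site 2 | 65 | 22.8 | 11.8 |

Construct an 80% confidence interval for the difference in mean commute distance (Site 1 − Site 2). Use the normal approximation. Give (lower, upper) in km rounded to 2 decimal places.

(10.35, 14.25)

SE₁ = s₁/√n₁ = 5.7/√184 = 0.4202; SE₂ = 11.8/√65 = 1.4636.
Independent samples, unequal variances: SE_diff = √(SE₁² + SE₂²) = √(0.17656804 + 2.14212496) = 1.5227.
z* = 1.282, so margin of error = 1.282 × 1.5227 = 1.9521.
Difference in means = 35.1 − 22.8 = 12.3000.
12.3000 ± 1.9521 → (10.35, 14.25).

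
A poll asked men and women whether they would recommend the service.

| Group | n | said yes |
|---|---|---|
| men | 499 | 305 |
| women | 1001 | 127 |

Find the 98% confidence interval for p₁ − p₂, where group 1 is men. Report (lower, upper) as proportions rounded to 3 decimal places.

p̂₁ = 305/499 = 0.6112 and p̂₂ = 127/1001 = 0.1269.
SE₁ = √(p̂₁(1−p̂₁)/n₁) = √(0.6112·0.3888/499) = 0.02182; SE₂ = √(0.1269·0.8731/1001) = 0.01052.
Independent samples: SE of the difference = √(SE₁² + SE₂²) = √(0.0004761124 + 0.0001106704) = 0.02422.
z* for 98% confidence is 2.326, so the margin of error is 2.326 × 0.02422 = 0.05634.
Point estimate p̂₁ − p̂₂ = 0.6112 − 0.1269 = 0.4843.
0.4843 ± 0.05634 → (0.428, 0.541).

(0.428, 0.541)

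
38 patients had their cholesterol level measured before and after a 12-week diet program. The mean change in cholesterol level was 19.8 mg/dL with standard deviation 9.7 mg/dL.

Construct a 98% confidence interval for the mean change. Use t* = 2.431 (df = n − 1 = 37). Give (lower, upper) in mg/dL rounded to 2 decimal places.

(15.97, 23.63)

Paired design: SE = s_d/√n = 9.7/√38 = 1.5735.
t* = 2.431; margin of error = 2.431 × 1.5735 = 3.8252.
19.8 ± 3.8252 → (15.97, 23.63).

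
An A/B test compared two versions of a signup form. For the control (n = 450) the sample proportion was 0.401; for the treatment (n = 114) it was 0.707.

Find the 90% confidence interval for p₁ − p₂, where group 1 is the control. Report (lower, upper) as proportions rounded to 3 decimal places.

(-0.386, -0.226)

Each SE is √(p̂(1−p̂)/n): √(0.4010·0.5990/450) = 0.02310 and √(0.7070·0.2930/114) = 0.04263.
SE(p̂₁ − p̂₂) = √(SE₁² + SE₂²) = √(0.00053361 + 0.0018173169) = 0.04849, since the two samples are independent.
At 90% confidence z* = 1.645; margin = 1.645 × 0.04849 = 0.07977.
The difference is 0.4010 − 0.7070 = -0.3060, so the interval is -0.3060 ± 0.07977 = (-0.386, -0.226).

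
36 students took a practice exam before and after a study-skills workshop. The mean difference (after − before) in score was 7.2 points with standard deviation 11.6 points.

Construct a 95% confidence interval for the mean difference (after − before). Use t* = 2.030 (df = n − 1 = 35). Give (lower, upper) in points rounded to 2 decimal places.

(3.28, 11.12)

Paired design: SE = s_d/√n = 11.6/√36 = 1.9333.
t* = 2.030; margin of error = 2.030 × 1.9333 = 3.9246.
7.2 ± 3.9246 → (3.28, 11.12).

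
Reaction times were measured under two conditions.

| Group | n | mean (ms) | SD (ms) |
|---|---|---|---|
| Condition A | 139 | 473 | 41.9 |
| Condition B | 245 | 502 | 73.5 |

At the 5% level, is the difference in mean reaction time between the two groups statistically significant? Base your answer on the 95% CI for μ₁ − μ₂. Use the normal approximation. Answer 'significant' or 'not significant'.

Per-group SEs: s₁/√n₁ = 41.9/√139 = 3.5539, s₂/√n₂ = 73.5/√245 = 4.6957.
Unpooled SE of the difference: √(12.63020521 + 22.04959849) = 5.8890.
Margin of error = z* · SE = 1.960 × 5.8890 = 11.5424.
x̄₁ − x̄₂ = 473 − 502 = -29.0000.
CI: -29.0000 ± 11.5424 = (-40.5424, -17.4576).
The interval (-40.5424, -17.4576) does not contain 0, so the difference is significant.

significant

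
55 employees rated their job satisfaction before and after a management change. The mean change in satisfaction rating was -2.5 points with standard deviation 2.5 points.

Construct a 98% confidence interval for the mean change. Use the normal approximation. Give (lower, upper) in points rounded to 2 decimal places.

This is a matched-pairs design, so SE = s_d/√n = 2.5/√55 = 0.3371.
Margin = 2.326 × 0.3371 = 0.7841; the interval is -2.5 ± 0.7841 = (-3.28, -1.72).

(-3.28, -1.72)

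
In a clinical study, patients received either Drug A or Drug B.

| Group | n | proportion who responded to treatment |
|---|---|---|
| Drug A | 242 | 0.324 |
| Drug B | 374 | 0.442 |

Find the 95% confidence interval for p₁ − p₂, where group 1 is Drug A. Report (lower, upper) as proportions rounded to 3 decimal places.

SE₁ = √(p̂₁(1−p̂₁)/n₁) = √(0.3240·0.6760/242) = 0.03008; SE₂ = √(0.4420·0.5580/374) = 0.02568.
Independent samples: SE of the difference = √(SE₁² + SE₂²) = √(0.0009048064 + 0.0006594624) = 0.03955.
z* for 95% confidence is 1.960, so the margin of error is 1.960 × 0.03955 = 0.07752.
Point estimate p̂₁ − p̂₂ = 0.3240 − 0.4420 = -0.1180.
-0.1180 ± 0.07752 → (-0.196, -0.040).

(-0.196, -0.040)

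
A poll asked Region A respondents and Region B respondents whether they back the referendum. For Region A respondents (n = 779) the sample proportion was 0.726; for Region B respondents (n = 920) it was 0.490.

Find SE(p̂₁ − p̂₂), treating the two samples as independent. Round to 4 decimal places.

0.0230

The two standard errors are √(0.7260×0.2740/779) = 0.01598 and √(0.4900×0.5100/920) = 0.01648.
Because the samples are independent, SE_diff = √(0.01598² + 0.01648²) = 0.02296.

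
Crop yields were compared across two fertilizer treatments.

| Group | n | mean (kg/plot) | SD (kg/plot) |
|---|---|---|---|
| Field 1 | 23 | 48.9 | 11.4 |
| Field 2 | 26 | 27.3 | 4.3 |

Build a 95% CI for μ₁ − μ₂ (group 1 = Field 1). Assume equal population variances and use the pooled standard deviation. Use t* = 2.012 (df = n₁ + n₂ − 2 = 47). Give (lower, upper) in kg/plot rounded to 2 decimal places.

(16.76, 26.44)

s_p = √[((n₁−1)s₁² + (n₂−1)s₂²)/(n₁+n₂−2)] = √[(22·11.4² + 25·4.3²)/47] = 8.4064.
SE = 8.4064·√(1/23 + 1/26) = 2.4063.
With t* = 2.012, margin = 2.012 × 2.4063 = 4.8415.
x̄₁ − x̄₂ = 48.9 − 27.3 = 21.6000; interval 21.6000 ± 4.8415 = (16.76, 26.44).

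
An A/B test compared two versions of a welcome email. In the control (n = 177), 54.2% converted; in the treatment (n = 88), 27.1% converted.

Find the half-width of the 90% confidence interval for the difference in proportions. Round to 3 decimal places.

0.099

Each SE is √(p̂(1−p̂)/n): √(0.5420·0.4580/177) = 0.03745 and √(0.2710·0.7290/88) = 0.04738.
SE(p̂₁ − p̂₂) = √(SE₁² + SE₂²) = √(0.0014025025 + 0.0022448644) = 0.06039, since the two samples are independent.
At 90% confidence z* = 1.645; margin = 1.645 × 0.06039 = 0.09934.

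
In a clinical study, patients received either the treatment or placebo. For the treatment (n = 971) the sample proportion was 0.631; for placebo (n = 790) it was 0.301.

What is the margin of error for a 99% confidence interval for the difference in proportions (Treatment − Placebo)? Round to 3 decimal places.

Each SE is √(p̂(1−p̂)/n): √(0.6310·0.3690/971) = 0.01549 and √(0.3010·0.6990/790) = 0.01632.
SE(p̂₁ − p̂₂) = √(SE₁² + SE₂²) = √(0.0002399401 + 0.0002663424) = 0.02250, since the two samples are independent.
At 99% confidence z* = 2.576; margin = 2.576 × 0.02250 = 0.05796.

0.058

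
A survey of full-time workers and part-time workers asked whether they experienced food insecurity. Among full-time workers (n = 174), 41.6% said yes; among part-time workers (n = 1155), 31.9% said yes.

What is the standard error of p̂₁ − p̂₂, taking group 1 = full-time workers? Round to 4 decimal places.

The two standard errors are √(0.4160×0.5840/174) = 0.03737 and √(0.3190×0.6810/1155) = 0.01371.
Because the samples are independent, SE_diff = √(0.03737² + 0.01371²) = 0.03981.

0.0398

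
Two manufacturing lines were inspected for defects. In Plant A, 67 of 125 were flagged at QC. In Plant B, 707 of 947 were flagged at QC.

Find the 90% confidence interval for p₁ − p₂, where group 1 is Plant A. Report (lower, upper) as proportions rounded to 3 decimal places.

First, p̂₁ = 67/125 = 0.5360; p̂₂ = 707/947 = 0.7466.
The two standard errors are √(0.5360×0.4640/125) = 0.04461 and √(0.7466×0.2534/947) = 0.01413.
Because the samples are independent, SE_diff = √(0.04461² + 0.01413²) = 0.04679.
Using z* = 1.645 for 90%, ME = 1.645 × 0.04679 = 0.07697.
p̂₁ − p̂₂ = -0.2106; interval -0.2106 ± 0.07697 gives (-0.288, -0.134).

(-0.288, -0.134)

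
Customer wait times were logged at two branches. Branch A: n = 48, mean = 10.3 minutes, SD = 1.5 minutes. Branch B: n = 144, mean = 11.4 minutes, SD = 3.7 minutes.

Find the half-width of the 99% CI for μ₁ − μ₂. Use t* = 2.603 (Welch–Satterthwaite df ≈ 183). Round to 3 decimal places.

Standard errors of each mean: 1.5/√48 = 0.2165 and 3.7/√144 = 0.3083.
SE(x̄₁ − x̄₂) = √(0.2165² + 0.3083²) = 0.3767 for independent samples with unequal variances.
With t* = 2.603, the margin is 2.603 × 0.3767 = 0.9806.

0.981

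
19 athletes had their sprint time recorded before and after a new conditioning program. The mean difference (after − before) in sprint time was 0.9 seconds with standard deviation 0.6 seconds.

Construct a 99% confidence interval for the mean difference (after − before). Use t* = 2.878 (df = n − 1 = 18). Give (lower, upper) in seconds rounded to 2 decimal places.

(0.50, 1.30)

This is a matched-pairs design, so SE = s_d/√n = 0.6/√19 = 0.1376.
Margin = 2.878 × 0.1376 = 0.3960; the interval is 0.9 ± 0.3960 = (0.50, 1.30).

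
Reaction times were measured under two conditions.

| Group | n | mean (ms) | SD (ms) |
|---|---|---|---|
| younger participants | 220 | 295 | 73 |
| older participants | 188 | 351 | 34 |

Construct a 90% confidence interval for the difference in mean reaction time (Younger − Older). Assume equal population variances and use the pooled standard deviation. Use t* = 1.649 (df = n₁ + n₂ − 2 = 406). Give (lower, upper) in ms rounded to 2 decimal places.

(-65.56, -46.44)

s_p = √[((n₁−1)s₁² + (n₂−1)s₂²)/(n₁+n₂−2)] = √[(219·73² + 187·34²)/406] = 58.3691.
SE = 58.3691·√(1/220 + 1/188) = 5.7973.
With t* = 1.649, margin = 1.649 × 5.7973 = 9.5597.
x̄₁ − x̄₂ = 295 − 351 = -56.0000; interval -56.0000 ± 9.5597 = (-65.56, -46.44).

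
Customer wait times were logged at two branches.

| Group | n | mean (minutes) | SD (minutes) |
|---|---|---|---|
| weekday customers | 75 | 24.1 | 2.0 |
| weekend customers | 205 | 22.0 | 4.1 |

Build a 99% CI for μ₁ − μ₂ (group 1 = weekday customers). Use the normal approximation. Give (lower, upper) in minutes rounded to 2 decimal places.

(1.15, 3.05)

Standard errors of each mean: 2.0/√75 = 0.2309 and 4.1/√205 = 0.2864.
SE(x̄₁ − x̄₂) = √(0.2309² + 0.2864²) = 0.3679 for independent samples with unequal variances.
With z* = 2.576, the margin is 2.576 × 0.3679 = 0.9477.
x̄₁ − x̄₂ = 24.1 − 22.0 = 2.1000; the interval is 2.1000 ± 0.9477 = (1.15, 3.05).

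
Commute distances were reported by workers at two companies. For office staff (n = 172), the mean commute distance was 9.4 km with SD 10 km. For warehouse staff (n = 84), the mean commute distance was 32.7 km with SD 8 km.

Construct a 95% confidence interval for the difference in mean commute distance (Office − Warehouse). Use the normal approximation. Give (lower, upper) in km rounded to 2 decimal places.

(-25.57, -21.03)

Standard errors of each mean: 10/√172 = 0.7625 and 8/√84 = 0.8729.
SE(x̄₁ − x̄₂) = √(0.7625² + 0.8729²) = 1.1590 for independent samples with unequal variances.
With z* = 1.960, the margin is 1.960 × 1.1590 = 2.2716.
x̄₁ − x̄₂ = 9.4 − 32.7 = -23.3000; the interval is -23.3000 ± 2.2716 = (-25.57, -21.03).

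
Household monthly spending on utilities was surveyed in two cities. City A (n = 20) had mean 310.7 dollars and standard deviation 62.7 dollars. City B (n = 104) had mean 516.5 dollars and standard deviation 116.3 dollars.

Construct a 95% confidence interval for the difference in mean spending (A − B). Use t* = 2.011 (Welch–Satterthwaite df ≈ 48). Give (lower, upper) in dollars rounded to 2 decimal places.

(-242.14, -169.46)

SE₁ = s₁/√n₁ = 62.7/√20 = 14.0201; SE₂ = 116.3/√104 = 11.4042.
Independent samples, unequal variances: SE_diff = √(SE₁² + SE₂²) = √(196.56320401 + 130.05577764) = 18.0726.
t* = 2.011, so margin of error = 2.011 × 18.0726 = 36.3440.
Difference in means = 310.7 − 516.5 = -205.8000.
-205.8000 ± 36.3440 → (-242.14, -169.46).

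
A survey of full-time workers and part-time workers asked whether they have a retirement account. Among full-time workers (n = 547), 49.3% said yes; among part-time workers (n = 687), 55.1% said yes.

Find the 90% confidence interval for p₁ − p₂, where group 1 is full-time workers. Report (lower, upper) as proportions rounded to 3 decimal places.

(-0.105, -0.011)

SE₁ = √(p̂₁(1−p̂₁)/n₁) = √(0.4930·0.5070/547) = 0.02138; SE₂ = √(0.5510·0.4490/687) = 0.01898.
Independent samples: SE of the difference = √(SE₁² + SE₂²) = √(0.0004571044 + 0.0003602404) = 0.02859.
z* for 90% confidence is 1.645, so the margin of error is 1.645 × 0.02859 = 0.04703.
Point estimate p̂₁ − p̂₂ = 0.4930 − 0.5510 = -0.0580.
-0.0580 ± 0.04703 → (-0.105, -0.011).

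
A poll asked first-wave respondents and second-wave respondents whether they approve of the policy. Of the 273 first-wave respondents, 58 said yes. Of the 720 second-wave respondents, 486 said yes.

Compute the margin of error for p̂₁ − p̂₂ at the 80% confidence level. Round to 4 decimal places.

0.0388

First, p̂₁ = 58/273 = 0.2125; p̂₂ = 486/720 = 0.6750.
The two standard errors are √(0.2125×0.7875/273) = 0.02476 and √(0.6750×0.3250/720) = 0.01746.
Because the samples are independent, SE_diff = √(0.02476² + 0.01746²) = 0.03030.
Using z* = 1.282 for 80%, ME = 1.282 × 0.03030 = 0.03884.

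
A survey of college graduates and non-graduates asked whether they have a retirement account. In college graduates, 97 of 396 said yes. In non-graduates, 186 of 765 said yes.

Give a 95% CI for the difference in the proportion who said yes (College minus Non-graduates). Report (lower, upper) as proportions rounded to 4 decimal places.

(-0.0503, 0.0539)

Sample proportions: 97/396 = 0.2449, 186/765 = 0.2431.
Each SE is √(p̂(1−p̂)/n): √(0.2449·0.7551/396) = 0.02161 and √(0.2431·0.7569/765) = 0.01551.
SE(p̂₁ − p̂₂) = √(SE₁² + SE₂²) = √(0.0004669921 + 0.0002405601) = 0.02660, since the two samples are independent.
At 95% confidence z* = 1.960; margin = 1.960 × 0.02660 = 0.05214.
The difference is 0.2449 − 0.2431 = 0.0018, so the interval is 0.0018 ± 0.05214 = (-0.0503, 0.0539).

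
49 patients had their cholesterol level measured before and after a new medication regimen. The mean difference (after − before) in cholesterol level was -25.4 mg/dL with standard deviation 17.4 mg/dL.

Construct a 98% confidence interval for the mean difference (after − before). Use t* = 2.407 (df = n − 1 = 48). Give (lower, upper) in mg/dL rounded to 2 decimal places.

(-31.38, -19.42)

Paired design: SE = s_d/√n = 17.4/√49 = 2.4857.
t* = 2.407; margin of error = 2.407 × 2.4857 = 5.9831.
-25.4 ± 5.9831 → (-31.38, -19.42).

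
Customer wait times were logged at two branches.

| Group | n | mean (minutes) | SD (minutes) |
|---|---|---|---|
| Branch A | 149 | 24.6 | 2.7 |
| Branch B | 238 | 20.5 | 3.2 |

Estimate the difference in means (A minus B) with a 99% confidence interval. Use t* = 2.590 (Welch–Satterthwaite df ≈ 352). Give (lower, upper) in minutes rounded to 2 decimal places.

SE₁ = s₁/√n₁ = 2.7/√149 = 0.2212; SE₂ = 3.2/√238 = 0.2074.
Independent samples, unequal variances: SE_diff = √(SE₁² + SE₂²) = √(0.04892944 + 0.04301476) = 0.3032.
t* = 2.590, so margin of error = 2.590 × 0.3032 = 0.7853.
Difference in means = 24.6 − 20.5 = 4.1000.
4.1000 ± 0.7853 → (3.31, 4.89).

(3.31, 4.89)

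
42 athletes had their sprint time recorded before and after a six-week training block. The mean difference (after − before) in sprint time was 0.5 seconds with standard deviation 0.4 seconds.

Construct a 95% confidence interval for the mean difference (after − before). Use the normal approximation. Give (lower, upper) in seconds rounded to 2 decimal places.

Paired design: SE = s_d/√n = 0.4/√42 = 0.0617.
z* = 1.960; margin of error = 1.960 × 0.0617 = 0.1209.
0.5 ± 0.1209 → (0.38, 0.62).

(0.38, 0.62)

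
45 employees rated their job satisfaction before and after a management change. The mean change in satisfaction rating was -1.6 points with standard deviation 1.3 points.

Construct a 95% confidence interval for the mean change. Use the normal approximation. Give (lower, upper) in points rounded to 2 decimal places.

Paired design: SE = s_d/√n = 1.3/√45 = 0.1938.
z* = 1.960; margin of error = 1.960 × 0.1938 = 0.3798.
-1.6 ± 0.3798 → (-1.98, -1.22).

(-1.98, -1.22)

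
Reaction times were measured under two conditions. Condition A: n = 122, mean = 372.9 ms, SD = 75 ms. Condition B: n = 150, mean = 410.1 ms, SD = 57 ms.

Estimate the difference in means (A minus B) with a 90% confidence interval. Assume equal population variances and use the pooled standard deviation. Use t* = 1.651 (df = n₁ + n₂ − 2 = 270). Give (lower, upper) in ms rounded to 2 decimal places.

(-50.42, -23.98)

s_p = √[((n₁−1)s₁² + (n₂−1)s₂²)/(n₁+n₂−2)] = √[(121·75² + 149·57²)/270] = 65.6795.
SE = 65.6795·√(1/122 + 1/150) = 8.0073.
With t* = 1.651, margin = 1.651 × 8.0073 = 13.2201.
x̄₁ − x̄₂ = 372.9 − 410.1 = -37.2000; interval -37.2000 ± 13.2201 = (-50.42, -23.98).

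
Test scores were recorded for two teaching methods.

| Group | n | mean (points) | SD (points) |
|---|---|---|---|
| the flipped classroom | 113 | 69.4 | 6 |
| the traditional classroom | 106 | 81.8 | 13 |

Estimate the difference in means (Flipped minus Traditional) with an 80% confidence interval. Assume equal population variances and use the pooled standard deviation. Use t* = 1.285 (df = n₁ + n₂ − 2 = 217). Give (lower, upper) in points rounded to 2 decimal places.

s_p = √[((n₁−1)s₁² + (n₂−1)s₂²)/(n₁+n₂−2)] = √[(112·6² + 105·13²)/217] = 10.0177.
SE = 10.0177·√(1/113 + 1/106) = 1.3546.
With t* = 1.285, margin = 1.285 × 1.3546 = 1.7407.
x̄₁ − x̄₂ = 69.4 − 81.8 = -12.4000; interval -12.4000 ± 1.7407 = (-14.14, -10.66).

(-14.14, -10.66)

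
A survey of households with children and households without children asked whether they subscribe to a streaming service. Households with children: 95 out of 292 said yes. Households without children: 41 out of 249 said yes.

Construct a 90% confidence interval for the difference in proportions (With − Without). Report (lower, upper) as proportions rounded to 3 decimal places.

p̂₁ = 95/292 = 0.3253 and p̂₂ = 41/249 = 0.1647.
SE₁ = √(p̂₁(1−p̂₁)/n₁) = √(0.3253·0.6747/292) = 0.02742; SE₂ = √(0.1647·0.8353/249) = 0.02351.
Independent samples: SE of the difference = √(SE₁² + SE₂²) = √(0.0007518564 + 0.0005527201) = 0.03612.
z* for 90% confidence is 1.645, so the margin of error is 1.645 × 0.03612 = 0.05942.
Point estimate p̂₁ − p̂₂ = 0.3253 − 0.1647 = 0.1606.
0.1606 ± 0.05942 → (0.101, 0.220).

(0.101, 0.220)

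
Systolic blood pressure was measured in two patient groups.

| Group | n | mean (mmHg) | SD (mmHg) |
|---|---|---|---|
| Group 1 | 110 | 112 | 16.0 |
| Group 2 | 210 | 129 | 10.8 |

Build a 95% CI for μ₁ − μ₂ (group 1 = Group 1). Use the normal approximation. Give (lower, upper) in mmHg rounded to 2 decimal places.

(-20.33, -13.67)

Per-group SEs: s₁/√n₁ = 16.0/√110 = 1.5255, s₂/√n₂ = 10.8/√210 = 0.7453.
Unpooled SE of the difference: √(2.32715025 + 0.55547209) = 1.6978.
Margin of error = z* · SE = 1.960 × 1.6978 = 3.3277.
x̄₁ − x̄₂ = 112 − 129 = -17.0000.
CI: -17.0000 ± 3.3277 = (-20.33, -13.67).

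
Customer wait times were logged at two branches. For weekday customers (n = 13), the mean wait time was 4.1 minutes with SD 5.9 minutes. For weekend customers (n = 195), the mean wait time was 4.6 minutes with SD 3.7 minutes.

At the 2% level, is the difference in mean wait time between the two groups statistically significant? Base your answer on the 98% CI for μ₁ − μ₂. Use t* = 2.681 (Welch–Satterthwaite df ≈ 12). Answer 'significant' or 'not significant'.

SE₁ = s₁/√n₁ = 5.9/√13 = 1.6364; SE₂ = 3.7/√195 = 0.2650.
Independent samples, unequal variances: SE_diff = √(SE₁² + SE₂²) = √(2.67780496 + 0.070225) = 1.6577.
t* = 2.681, so margin of error = 2.681 × 1.6577 = 4.4443.
Difference in means = 4.1 − 4.6 = -0.5000.
-0.5000 ± 4.4443 → (-4.9443, 3.9443).
The interval (-4.9443, 3.9443) contains 0, so the difference is not significant.

not significant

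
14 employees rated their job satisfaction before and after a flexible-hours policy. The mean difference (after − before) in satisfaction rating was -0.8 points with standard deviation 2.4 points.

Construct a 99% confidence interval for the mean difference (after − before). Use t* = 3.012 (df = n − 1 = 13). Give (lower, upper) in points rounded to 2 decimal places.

Paired design: SE = s_d/√n = 2.4/√14 = 0.6414.
t* = 3.012; margin of error = 3.012 × 0.6414 = 1.9319.
-0.8 ± 1.9319 → (-2.73, 1.13).

(-2.73, 1.13)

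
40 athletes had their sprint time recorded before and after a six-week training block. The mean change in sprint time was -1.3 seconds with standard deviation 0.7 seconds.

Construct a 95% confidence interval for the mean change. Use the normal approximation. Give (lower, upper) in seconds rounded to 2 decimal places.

This is a matched-pairs design, so SE = s_d/√n = 0.7/√40 = 0.1107.
Margin = 1.960 × 0.1107 = 0.2170; the interval is -1.3 ± 0.2170 = (-1.52, -1.08).

(-1.52, -1.08)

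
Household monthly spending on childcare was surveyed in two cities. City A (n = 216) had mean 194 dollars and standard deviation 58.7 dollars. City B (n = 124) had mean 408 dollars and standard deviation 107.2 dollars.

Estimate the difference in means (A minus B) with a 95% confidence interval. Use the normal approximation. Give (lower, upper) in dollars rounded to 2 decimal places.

(-234.43, -193.57)

Per-group SEs: s₁/√n₁ = 58.7/√216 = 3.9940, s₂/√n₂ = 107.2/√124 = 9.6268.
Unpooled SE of the difference: √(15.952036 + 92.67527824) = 10.4224.
Margin of error = z* · SE = 1.960 × 10.4224 = 20.4279.
x̄₁ − x̄₂ = 194 − 408 = -214.0000.
CI: -214.0000 ± 20.4279 = (-234.43, -193.57).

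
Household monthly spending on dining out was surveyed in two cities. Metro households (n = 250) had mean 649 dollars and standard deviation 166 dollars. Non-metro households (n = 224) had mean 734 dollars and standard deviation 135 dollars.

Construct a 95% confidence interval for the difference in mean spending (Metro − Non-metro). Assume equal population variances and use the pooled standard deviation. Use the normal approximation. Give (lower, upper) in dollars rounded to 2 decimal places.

s_p = √[((n₁−1)s₁² + (n₂−1)s₂²)/(n₁+n₂−2)] = √[(249·166² + 223·135²)/472] = 152.1430.
SE = 152.1430·√(1/250 + 1/224) = 13.9974.
With z* = 1.960, margin = 1.960 × 13.9974 = 27.4349.
x̄₁ − x̄₂ = 649 − 734 = -85.0000; interval -85.0000 ± 27.4349 = (-112.43, -57.57).

(-112.43, -57.57)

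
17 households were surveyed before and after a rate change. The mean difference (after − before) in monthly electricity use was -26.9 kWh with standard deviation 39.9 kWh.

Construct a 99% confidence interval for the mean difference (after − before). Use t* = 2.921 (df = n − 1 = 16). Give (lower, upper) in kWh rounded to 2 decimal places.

This is a matched-pairs design, so SE = s_d/√n = 39.9/√17 = 9.6772.
Margin = 2.921 × 9.6772 = 28.2671; the interval is -26.9 ± 28.2671 = (-55.17, 1.37).

(-55.17, 1.37)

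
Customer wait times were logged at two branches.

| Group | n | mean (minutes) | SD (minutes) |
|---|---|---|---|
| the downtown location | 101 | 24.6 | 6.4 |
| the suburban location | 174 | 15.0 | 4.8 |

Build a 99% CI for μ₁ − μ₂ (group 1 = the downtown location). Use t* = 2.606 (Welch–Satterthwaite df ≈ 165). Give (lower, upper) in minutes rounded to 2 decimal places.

(7.69, 11.51)

Per-group SEs: s₁/√n₁ = 6.4/√101 = 0.6368, s₂/√n₂ = 4.8/√174 = 0.3639.
Unpooled SE of the difference: √(0.40551424 + 0.13242321) = 0.7334.
Margin of error = t* · SE = 2.606 × 0.7334 = 1.9112.
x̄₁ − x̄₂ = 24.6 − 15.0 = 9.6000.
CI: 9.6000 ± 1.9112 = (7.69, 11.51).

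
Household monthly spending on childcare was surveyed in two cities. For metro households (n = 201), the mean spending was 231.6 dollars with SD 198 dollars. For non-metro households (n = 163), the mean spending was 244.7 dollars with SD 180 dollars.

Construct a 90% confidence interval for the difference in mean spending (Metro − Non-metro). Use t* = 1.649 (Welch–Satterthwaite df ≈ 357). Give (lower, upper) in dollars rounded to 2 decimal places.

SE₁ = s₁/√n₁ = 198/√201 = 13.9658; SE₂ = 180/√163 = 14.0987.
Independent samples, unequal variances: SE_diff = √(SE₁² + SE₂²) = √(195.04356964 + 198.77334169) = 19.8448.
t* = 1.649, so margin of error = 1.649 × 19.8448 = 32.7241.
Difference in means = 231.6 − 244.7 = -13.1000.
-13.1000 ± 32.7241 → (-45.82, 19.62).

(-45.82, 19.62)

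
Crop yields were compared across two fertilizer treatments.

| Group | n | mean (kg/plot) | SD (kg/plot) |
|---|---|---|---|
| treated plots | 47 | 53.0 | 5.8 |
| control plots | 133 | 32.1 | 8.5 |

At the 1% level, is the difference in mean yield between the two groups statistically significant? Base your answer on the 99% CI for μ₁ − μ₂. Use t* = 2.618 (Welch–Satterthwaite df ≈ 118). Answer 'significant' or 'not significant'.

significant

SE₁ = s₁/√n₁ = 5.8/√47 = 0.8460; SE₂ = 8.5/√133 = 0.7370.
Independent samples, unequal variances: SE_diff = √(SE₁² + SE₂²) = √(0.715716 + 0.543169) = 1.1220.
t* = 2.618, so margin of error = 2.618 × 1.1220 = 2.9374.
Difference in means = 53.0 − 32.1 = 20.9000.
20.9000 ± 2.9374 → (17.9626, 23.8374).
The interval (17.9626, 23.8374) does not contain 0, so the difference is significant.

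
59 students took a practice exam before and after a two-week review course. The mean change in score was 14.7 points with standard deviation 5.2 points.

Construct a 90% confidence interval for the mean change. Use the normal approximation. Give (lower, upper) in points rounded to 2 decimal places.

This is a matched-pairs design, so SE = s_d/√n = 5.2/√59 = 0.6770.
Margin = 1.645 × 0.6770 = 1.1137; the interval is 14.7 ± 1.1137 = (13.59, 15.81).

(13.59, 15.81)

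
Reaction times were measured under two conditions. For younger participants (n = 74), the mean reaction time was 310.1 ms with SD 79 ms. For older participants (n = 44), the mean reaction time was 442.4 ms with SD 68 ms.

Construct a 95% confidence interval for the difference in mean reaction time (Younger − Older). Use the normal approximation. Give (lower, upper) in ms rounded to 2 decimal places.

(-159.28, -105.32)

Standard errors of each mean: 79/√74 = 9.1836 and 68/√44 = 10.2514.
SE(x̄₁ − x̄₂) = √(9.1836² + 10.2514²) = 13.7633 for independent samples with unequal variances.
With z* = 1.960, the margin is 1.960 × 13.7633 = 26.9761.
x̄₁ − x̄₂ = 310.1 − 442.4 = -132.3000; the interval is -132.3000 ± 26.9761 = (-159.28, -105.32).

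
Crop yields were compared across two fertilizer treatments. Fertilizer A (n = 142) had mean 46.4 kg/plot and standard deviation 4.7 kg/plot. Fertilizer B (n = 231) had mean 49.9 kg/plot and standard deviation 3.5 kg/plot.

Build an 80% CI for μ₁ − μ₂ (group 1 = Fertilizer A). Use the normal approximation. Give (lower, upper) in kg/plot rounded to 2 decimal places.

SE₁ = s₁/√n₁ = 4.7/√142 = 0.3944; SE₂ = 3.5/√231 = 0.2303.
Independent samples, unequal variances: SE_diff = √(SE₁² + SE₂²) = √(0.15555136 + 0.05303809) = 0.4567.
z* = 1.282, so margin of error = 1.282 × 0.4567 = 0.5855.
Difference in means = 46.4 − 49.9 = -3.5000.
-3.5000 ± 0.5855 → (-4.09, -2.91).

(-4.09, -2.91)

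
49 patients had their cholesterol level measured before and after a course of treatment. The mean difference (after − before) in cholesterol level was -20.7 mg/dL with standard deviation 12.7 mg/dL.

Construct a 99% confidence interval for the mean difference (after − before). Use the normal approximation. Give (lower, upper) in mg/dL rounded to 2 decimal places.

(-25.37, -16.03)

This is a matched-pairs design, so SE = s_d/√n = 12.7/√49 = 1.8143.
Margin = 2.576 × 1.8143 = 4.6736; the interval is -20.7 ± 4.6736 = (-25.37, -16.03).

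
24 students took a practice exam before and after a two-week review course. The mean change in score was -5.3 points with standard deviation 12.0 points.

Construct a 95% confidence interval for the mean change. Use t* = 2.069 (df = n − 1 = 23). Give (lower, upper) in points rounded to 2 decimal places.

(-10.37, -0.23)

Paired design: SE = s_d/√n = 12.0/√24 = 2.4495.
t* = 2.069; margin of error = 2.069 × 2.4495 = 5.0680.
-5.3 ± 5.0680 → (-10.37, -0.23).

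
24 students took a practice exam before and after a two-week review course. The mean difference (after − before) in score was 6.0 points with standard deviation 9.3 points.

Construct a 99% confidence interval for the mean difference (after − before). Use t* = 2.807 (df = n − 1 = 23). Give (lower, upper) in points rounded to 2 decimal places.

(0.67, 11.33)

Paired design: SE = s_d/√n = 9.3/√24 = 1.8984.
t* = 2.807; margin of error = 2.807 × 1.8984 = 5.3288.
6.0 ± 5.3288 → (0.67, 11.33).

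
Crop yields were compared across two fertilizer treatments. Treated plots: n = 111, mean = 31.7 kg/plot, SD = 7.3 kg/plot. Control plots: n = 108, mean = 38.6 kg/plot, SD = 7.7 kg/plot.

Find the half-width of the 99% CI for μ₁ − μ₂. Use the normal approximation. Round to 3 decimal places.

Per-group SEs: s₁/√n₁ = 7.3/√111 = 0.6929, s₂/√n₂ = 7.7/√108 = 0.7409.
Unpooled SE of the difference: √(0.48011041 + 0.54893281) = 1.0144.
Margin of error = z* · SE = 2.576 × 1.0144 = 2.6131.

2.613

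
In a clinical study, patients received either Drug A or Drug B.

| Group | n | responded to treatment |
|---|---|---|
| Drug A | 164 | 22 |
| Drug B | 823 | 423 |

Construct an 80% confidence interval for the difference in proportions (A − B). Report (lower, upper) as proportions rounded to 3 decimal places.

(-0.421, -0.339)

Sample proportions: 22/164 = 0.1341, 423/823 = 0.5140.
Each SE is √(p̂(1−p̂)/n): √(0.1341·0.8659/164) = 0.02661 and √(0.5140·0.4860/823) = 0.01742.
SE(p̂₁ − p̂₂) = √(SE₁² + SE₂²) = √(0.0007080921 + 0.0003034564) = 0.03180, since the two samples are independent.
At 80% confidence z* = 1.282; margin = 1.282 × 0.03180 = 0.04077.
The difference is 0.1341 − 0.5140 = -0.3799, so the interval is -0.3799 ± 0.04077 = (-0.421, -0.339).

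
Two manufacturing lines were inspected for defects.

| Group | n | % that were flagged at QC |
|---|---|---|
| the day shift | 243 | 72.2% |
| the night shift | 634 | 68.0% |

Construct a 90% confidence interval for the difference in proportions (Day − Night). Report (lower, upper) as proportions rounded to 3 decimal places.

(-0.014, 0.098)

SE₁ = √(p̂₁(1−p̂₁)/n₁) = √(0.7220·0.2780/243) = 0.02874; SE₂ = √(0.6800·0.3200/634) = 0.01853.
Independent samples: SE of the difference = √(SE₁² + SE₂²) = √(0.0008259876 + 0.0003433609) = 0.03420.
z* for 90% confidence is 1.645, so the margin of error is 1.645 × 0.03420 = 0.05626.
Point estimate p̂₁ − p̂₂ = 0.7220 − 0.6800 = 0.0420.
0.0420 ± 0.05626 → (-0.014, 0.098).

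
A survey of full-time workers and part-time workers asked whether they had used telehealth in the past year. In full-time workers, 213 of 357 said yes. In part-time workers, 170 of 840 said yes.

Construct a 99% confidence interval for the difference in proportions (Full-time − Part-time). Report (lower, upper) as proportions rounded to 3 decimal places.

(0.318, 0.470)

Sample proportions: 213/357 = 0.5966, 170/840 = 0.2024.
Each SE is √(p̂(1−p̂)/n): √(0.5966·0.4034/357) = 0.02596 and √(0.2024·0.7976/840) = 0.01386.
SE(p̂₁ − p̂₂) = √(SE₁² + SE₂²) = √(0.0006739216 + 0.0001920996) = 0.02943, since the two samples are independent.
At 99% confidence z* = 2.576; margin = 2.576 × 0.02943 = 0.07581.
The difference is 0.5966 − 0.2024 = 0.3942, so the interval is 0.3942 ± 0.07581 = (0.318, 0.470).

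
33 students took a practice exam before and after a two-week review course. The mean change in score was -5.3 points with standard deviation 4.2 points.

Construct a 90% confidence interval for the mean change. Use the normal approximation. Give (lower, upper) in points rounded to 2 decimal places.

Paired design: SE = s_d/√n = 4.2/√33 = 0.7311.
z* = 1.645; margin of error = 1.645 × 0.7311 = 1.2027.
-5.3 ± 1.2027 → (-6.50, -4.10).

(-6.50, -4.10)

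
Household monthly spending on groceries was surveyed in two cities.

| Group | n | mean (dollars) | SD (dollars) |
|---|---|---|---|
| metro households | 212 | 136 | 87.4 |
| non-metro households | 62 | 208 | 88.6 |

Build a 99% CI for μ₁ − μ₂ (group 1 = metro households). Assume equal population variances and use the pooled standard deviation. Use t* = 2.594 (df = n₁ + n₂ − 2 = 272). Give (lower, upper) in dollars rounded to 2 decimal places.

(-104.83, -39.17)

Pooled variance s_p² = [211·87.4² + 61·88.6²] / (212+62−2) = 7686.1247, so s_p = 87.6705.
SE_diff = s_p·√(1/n₁ + 1/n₂) = 87.6705·√(1/212 + 1/62) = 12.6580.
t* = 2.594; margin = 2.594 × 12.6580 = 32.8349.
Difference = 136 − 208 = -72.0000.
-72.0000 ± 32.8349 → (-104.83, -39.17).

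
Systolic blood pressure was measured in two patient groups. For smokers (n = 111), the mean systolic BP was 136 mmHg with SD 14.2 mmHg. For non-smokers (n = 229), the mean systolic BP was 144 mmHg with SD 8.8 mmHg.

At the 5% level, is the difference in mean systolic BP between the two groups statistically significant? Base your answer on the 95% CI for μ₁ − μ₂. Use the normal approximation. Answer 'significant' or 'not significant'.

significant

Per-group SEs: s₁/√n₁ = 14.2/√111 = 1.3478, s₂/√n₂ = 8.8/√229 = 0.5815.
Unpooled SE of the difference: √(1.81656484 + 0.33814225) = 1.4679.
Margin of error = z* · SE = 1.960 × 1.4679 = 2.8771.
x̄₁ − x̄₂ = 136 − 144 = -8.0000.
CI: -8.0000 ± 2.8771 = (-10.8771, -5.1229).
The interval (-10.8771, -5.1229) does not contain 0, so the difference is significant.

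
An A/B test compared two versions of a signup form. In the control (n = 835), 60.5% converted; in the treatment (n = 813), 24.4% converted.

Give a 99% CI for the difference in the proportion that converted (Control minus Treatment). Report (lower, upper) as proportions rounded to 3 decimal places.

(0.303, 0.419)

Each SE is √(p̂(1−p̂)/n): √(0.6050·0.3950/835) = 0.01692 and √(0.2440·0.7560/813) = 0.01506.
SE(p̂₁ − p̂₂) = √(SE₁² + SE₂²) = √(0.0002862864 + 0.0002268036) = 0.02265, since the two samples are independent.
At 99% confidence z* = 2.576; margin = 2.576 × 0.02265 = 0.05835.
The difference is 0.6050 − 0.2440 = 0.3610, so the interval is 0.3610 ± 0.05835 = (0.303, 0.419).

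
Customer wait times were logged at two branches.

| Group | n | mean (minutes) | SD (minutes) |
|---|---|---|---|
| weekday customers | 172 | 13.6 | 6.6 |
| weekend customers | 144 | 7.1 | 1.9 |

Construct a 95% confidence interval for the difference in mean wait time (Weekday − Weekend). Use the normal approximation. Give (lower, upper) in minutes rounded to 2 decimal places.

SE₁ = s₁/√n₁ = 6.6/√172 = 0.5032; SE₂ = 1.9/√144 = 0.1583.
Independent samples, unequal variances: SE_diff = √(SE₁² + SE₂²) = √(0.25321024 + 0.02505889) = 0.5275.
z* = 1.960, so margin of error = 1.960 × 0.5275 = 1.0339.
Difference in means = 13.6 − 7.1 = 6.5000.
6.5000 ± 1.0339 → (5.47, 7.53).

(5.47, 7.53)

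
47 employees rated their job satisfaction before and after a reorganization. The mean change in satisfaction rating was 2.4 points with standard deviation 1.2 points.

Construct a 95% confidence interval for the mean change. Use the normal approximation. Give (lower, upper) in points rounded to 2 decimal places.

(2.06, 2.74)

This is a matched-pairs design, so SE = s_d/√n = 1.2/√47 = 0.1750.
Margin = 1.960 × 0.1750 = 0.3430; the interval is 2.4 ± 0.3430 = (2.06, 2.74).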